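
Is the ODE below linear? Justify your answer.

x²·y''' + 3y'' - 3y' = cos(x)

Yes. Linear (y and its derivatives appear to the first power only, no products of y terms)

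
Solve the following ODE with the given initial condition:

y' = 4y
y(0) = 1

General solution: y = Ce^(4x)
Applying IC y(0) = 1:
Particular solution: y = e^(4x)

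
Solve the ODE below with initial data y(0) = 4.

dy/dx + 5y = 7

General solution: y = 7/5 + Ce^(-5x)
Applying y(0) = 4: C = 4 - 7/5 = 13/5
Particular solution: y = 7/5 + (13/5)e^(-5x)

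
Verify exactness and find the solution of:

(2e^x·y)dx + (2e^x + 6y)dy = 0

Verify exactness: ∂M/∂y = ∂N/∂x ✓
Find F(x,y) such that ∂F/∂x = M, ∂F/∂y = N
Solution: 2e^x·y + 3y² = C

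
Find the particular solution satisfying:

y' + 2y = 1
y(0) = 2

General solution: y = 1/2 + Ce^(-2x)
Applying y(0) = 2: C = 2 - 1/2 = 3/2
Particular solution: y = 1/2 + (3/2)e^(-2x)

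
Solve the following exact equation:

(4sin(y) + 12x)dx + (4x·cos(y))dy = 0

Verify exactness: ∂M/∂y = ∂N/∂x ✓
Find F(x,y) such that ∂F/∂x = M, ∂F/∂y = N
Solution: 4x·sin(y) + 6x² = C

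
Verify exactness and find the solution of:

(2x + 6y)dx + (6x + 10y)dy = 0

Verify exactness: ∂M/∂y = ∂N/∂x ✓
Find F(x,y) such that ∂F/∂x = M, ∂F/∂y = N
Solution: x² + 6xy + 5y² = C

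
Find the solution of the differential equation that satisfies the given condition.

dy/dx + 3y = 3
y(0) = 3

General solution: y = 1 + Ce^(-3x)
Applying y(0) = 3: C = 3 - 1 = 2
Particular solution: y = 1 + 2e^(-3x)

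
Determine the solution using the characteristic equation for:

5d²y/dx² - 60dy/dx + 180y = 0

Characteristic equation: 5r² - 60r + 180 = 0
Divide by 5: r² - 12r + 36 = 0
Factored: (r - 6)² = 0
Repeated root: r = 6
General solution: y = (C₁ + C₂x)e^(6x)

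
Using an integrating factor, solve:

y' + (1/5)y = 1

Using integrating factor method:

General solution: y = 5 + Ce^(-x/5)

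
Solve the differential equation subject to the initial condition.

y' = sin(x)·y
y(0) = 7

General solution: y = Ce^(-cos(x))
Applying IC y(0) = 7:
Particular solution: y = 7e^(1-cos(x))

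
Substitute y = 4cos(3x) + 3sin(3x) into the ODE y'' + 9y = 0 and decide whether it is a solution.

Verification:
y'' = -36cos(3x) - 27sin(3x)
y'' + 9y = 0 ✓

Yes, it is a solution.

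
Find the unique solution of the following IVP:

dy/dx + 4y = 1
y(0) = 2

General solution: y = 1/4 + Ce^(-4x)
Applying y(0) = 2: C = 2 - 1/4 = 7/4
Particular solution: y = 1/4 + (7/4)e^(-4x)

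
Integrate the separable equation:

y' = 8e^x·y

Separating variables and integrating:
ln|y| = 8e^x + C

General solution: y = Ce^(8e^x)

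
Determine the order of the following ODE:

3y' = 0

The order is 1 (highest derivative is of order 1).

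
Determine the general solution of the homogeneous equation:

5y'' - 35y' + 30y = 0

Characteristic equation: 5r² - 35r + 30 = 0
Divide by 5: r² - 7r + 6 = 0
Roots: r = 6, 1 (distinct real)
General solution: y = C₁e^(6x) + C₂e^x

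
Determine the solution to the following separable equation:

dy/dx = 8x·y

Separating variables and integrating:
ln|y| = 4x^2 + C

General solution: y = Ce^(4x^2)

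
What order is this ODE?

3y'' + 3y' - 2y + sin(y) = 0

The order is 2 (highest derivative is of order 2).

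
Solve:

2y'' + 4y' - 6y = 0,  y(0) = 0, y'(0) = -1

General solution: y = C₁e^x + C₂e^(-3x)
Applying ICs: C₁ = -1/4, C₂ = 1/4
Particular solution: y = -(1/4)e^x + (1/4)e^(-3x)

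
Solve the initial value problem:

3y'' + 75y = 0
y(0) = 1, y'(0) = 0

General solution: y = C₁cos(5x) + C₂sin(5x)
Complex roots r = ±5i
Applying ICs: C₁ = 1, C₂ = 0
Particular solution: y = cos(5x)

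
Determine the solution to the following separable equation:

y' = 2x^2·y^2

Separating variables and integrating:
-1/y = 2x^3/3 + C

General solution: y^-1 = (-2/3)x^3 + C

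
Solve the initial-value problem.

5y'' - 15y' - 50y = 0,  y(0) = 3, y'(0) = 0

General solution: y = C₁e^(5x) + C₂e^(-2x)
Applying ICs: C₁ = 6/7, C₂ = 15/7
Particular solution: y = (6/7)e^(5x) + (15/7)e^(-2x)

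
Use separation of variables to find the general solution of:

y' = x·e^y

Separating variables and integrating:
-e^(-y) = x²/2 + C

General solution: y = -ln(C - x²/2)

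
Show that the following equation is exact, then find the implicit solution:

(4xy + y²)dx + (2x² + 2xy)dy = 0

Verify exactness: ∂M/∂y = ∂N/∂x ✓
Find F(x,y) such that ∂F/∂x = M, ∂F/∂y = N
Solution: 2x²y + xy² = C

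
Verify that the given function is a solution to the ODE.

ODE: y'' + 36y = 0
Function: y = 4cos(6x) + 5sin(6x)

Verification:
y'' = -144cos(6x) - 180sin(6x)
y'' + 36y = 0 ✓

Yes, it is a solution.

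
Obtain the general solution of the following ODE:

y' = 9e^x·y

Separating variables and integrating:
ln|y| = 9e^x + C

General solution: y = Ce^(9e^x)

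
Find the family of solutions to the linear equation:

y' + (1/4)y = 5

Using integrating factor method:

General solution: y = 20 + Ce^(-x/4)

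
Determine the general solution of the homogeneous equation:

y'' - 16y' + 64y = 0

Characteristic equation: r² - 16r + 64 = 0
Factored: (r - 8)² = 0
Repeated root: r = 8
General solution: y = (C₁ + C₂x)e^(8x)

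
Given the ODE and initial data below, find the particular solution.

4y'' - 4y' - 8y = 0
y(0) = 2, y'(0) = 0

General solution: y = C₁e^(2x) + C₂e^(-x)
Applying ICs: C₁ = 2/3, C₂ = 4/3
Particular solution: y = (2/3)e^(2x) + (4/3)e^(-x)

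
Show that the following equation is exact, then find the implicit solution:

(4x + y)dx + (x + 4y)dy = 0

Verify exactness: ∂M/∂y = ∂N/∂x ✓
Find F(x,y) such that ∂F/∂x = M, ∂F/∂y = N
Solution: 2x² + xy + 2y² = C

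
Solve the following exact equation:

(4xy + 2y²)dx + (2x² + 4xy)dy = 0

Verify exactness: ∂M/∂y = ∂N/∂x ✓
Find F(x,y) such that ∂F/∂x = M, ∂F/∂y = N
Solution: 2x²y + 2xy² = C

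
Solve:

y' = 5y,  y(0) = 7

General solution: y = Ce^(5x)
Applying IC y(0) = 7:
Particular solution: y = 7e^(5x)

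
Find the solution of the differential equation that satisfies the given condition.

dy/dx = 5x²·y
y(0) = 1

General solution: y = Ce^(5x³/3)
Applying IC y(0) = 1:
Particular solution: y = e^(5x³/3)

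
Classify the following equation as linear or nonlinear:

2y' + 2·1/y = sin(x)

Nonlinear (1/y term)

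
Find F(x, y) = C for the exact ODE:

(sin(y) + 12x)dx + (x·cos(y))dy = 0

Verify exactness: ∂M/∂y = ∂N/∂x ✓
Find F(x,y) such that ∂F/∂x = M, ∂F/∂y = N
Solution: x·sin(y) + 6x² = C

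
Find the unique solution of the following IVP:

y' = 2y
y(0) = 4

General solution: y = Ce^(2x)
Applying IC y(0) = 4:
Particular solution: y = 4e^(2x)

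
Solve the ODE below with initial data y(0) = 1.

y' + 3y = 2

General solution: y = 2/3 + Ce^(-3x)
Applying y(0) = 1: C = 1 - 2/3 = 1/3
Particular solution: y = 2/3 + (1/3)e^(-3x)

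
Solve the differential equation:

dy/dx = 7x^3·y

Separating variables and integrating:
ln|y| = 7x^4/4 + C

General solution: y = Ce^(7x^4/4)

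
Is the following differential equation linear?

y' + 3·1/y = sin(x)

No. Nonlinear (1/y term)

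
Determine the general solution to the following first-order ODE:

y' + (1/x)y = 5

Using integrating factor method:

General solution: y = (5/2)x + C/x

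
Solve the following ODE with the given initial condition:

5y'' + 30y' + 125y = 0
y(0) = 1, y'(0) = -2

General solution: y = e^(-3x)(C₁cos(4x) + C₂sin(4x))
Complex roots r = -3 ± 4i
Applying ICs: C₁ = 1, C₂ = 1/4
Particular solution: y = e^(-3x)(cos(4x) + (1/4)sin(4x))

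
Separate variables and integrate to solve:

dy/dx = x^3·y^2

Separating variables and integrating:
-1/y = x^4/4 + C

General solution: y^-1 = (-1/4)x^4 + C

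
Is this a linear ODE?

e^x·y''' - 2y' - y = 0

Yes. Linear (y and its derivatives appear to the first power only, no products of y terms)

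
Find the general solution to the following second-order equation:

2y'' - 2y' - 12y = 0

Characteristic equation: 2r² - 2r - 12 = 0
Divide by 2: r² - r - 6 = 0
Roots: r = 3, -2 (distinct real)
General solution: y = C₁e^(3x) + C₂e^(-2x)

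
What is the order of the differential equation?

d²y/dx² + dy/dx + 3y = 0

The order is 2 (highest derivative is of order 2).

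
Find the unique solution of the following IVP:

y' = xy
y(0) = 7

General solution: y = Ce^(x²/2)
Applying IC y(0) = 7:
Particular solution: y = 7e^(x²/2)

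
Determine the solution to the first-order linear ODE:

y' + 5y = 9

Using integrating factor method:

General solution: y = 9/5 + Ce^(-5x)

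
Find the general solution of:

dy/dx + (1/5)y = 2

Using integrating factor method:

General solution: y = 10 + Ce^(-x/5)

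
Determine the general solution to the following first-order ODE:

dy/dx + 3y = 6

Using integrating factor method:

General solution: y = 2 + Ce^(-3x)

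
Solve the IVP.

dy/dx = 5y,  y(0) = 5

General solution: y = Ce^(5x)
Applying IC y(0) = 5:
Particular solution: y = 5e^(5x)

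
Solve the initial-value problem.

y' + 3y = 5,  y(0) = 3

General solution: y = 5/3 + Ce^(-3x)
Applying y(0) = 3: C = 3 - 5/3 = 4/3
Particular solution: y = 5/3 + (4/3)e^(-3x)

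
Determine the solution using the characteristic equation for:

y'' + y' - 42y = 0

Characteristic equation: r² + r - 42 = 0
Roots: r = 6, -7 (distinct real)
General solution: y = C₁e^(6x) + C₂e^(-7x)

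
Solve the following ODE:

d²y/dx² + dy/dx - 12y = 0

Characteristic equation: r² + r - 12 = 0
Roots: r = 3, -4 (distinct real)
General solution: y = C₁e^(3x) + C₂e^(-4x)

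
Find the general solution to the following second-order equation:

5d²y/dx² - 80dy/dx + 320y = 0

Characteristic equation: 5r² - 80r + 320 = 0
Divide by 5: r² - 16r + 64 = 0
Factored: (r - 8)² = 0
Repeated root: r = 8
General solution: y = (C₁ + C₂x)e^(8x)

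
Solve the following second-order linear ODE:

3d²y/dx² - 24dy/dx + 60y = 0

Characteristic equation: 3r² - 24r + 60 = 0
Divide by 3: r² - 8r + 20 = 0
Roots: r = 4 ± 2i (complex conjugates)
General solution: y = e^(4x)(C₁cos(2x) + C₂sin(2x))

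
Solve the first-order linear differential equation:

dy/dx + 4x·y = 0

Using integrating factor method:

General solution: y = Ce^(-2x^2)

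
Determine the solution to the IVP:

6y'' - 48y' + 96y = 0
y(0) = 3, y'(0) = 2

General solution: y = (C₁ + C₂x)e^(4x)
Repeated root r = 4
Applying ICs: C₁ = 3, C₂ = -10
Particular solution: y = (3 - 10x)e^(4x)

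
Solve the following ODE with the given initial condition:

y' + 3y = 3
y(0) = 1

General solution: y = 1 + Ce^(-3x)
Applying y(0) = 1: C = 1 - 1 = 0
Particular solution: y = 1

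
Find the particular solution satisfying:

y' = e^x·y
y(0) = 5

General solution: y = Ce^(e^x)
Applying IC y(0) = 5:
Particular solution: y = 5e^(e^x - 1)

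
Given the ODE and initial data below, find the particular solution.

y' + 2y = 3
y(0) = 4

General solution: y = 3/2 + Ce^(-2x)
Applying y(0) = 4: C = 4 - 3/2 = 5/2
Particular solution: y = 3/2 + (5/2)e^(-2x)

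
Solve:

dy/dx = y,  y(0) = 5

General solution: y = Ce^x
Applying IC y(0) = 5:
Particular solution: y = 5e^x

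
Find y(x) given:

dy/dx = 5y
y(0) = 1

General solution: y = Ce^(5x)
Applying IC y(0) = 1:
Particular solution: y = e^(5x)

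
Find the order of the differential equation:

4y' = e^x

The order is 1 (highest derivative is of order 1).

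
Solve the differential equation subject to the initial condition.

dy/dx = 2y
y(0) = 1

General solution: y = Ce^(2x)
Applying IC y(0) = 1:
Particular solution: y = e^(2x)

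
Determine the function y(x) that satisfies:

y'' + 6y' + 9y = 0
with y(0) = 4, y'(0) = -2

General solution: y = (C₁ + C₂x)e^(-3x)
Repeated root r = -3
Applying ICs: C₁ = 4, C₂ = 10
Particular solution: y = (4 + 10x)e^(-3x)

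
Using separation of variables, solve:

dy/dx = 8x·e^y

Separating variables and integrating:
-e^(-y) = 4x² + C

General solution: y = -ln(C - 4x²)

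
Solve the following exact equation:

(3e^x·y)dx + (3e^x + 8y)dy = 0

Verify exactness: ∂M/∂y = ∂N/∂x ✓
Find F(x,y) such that ∂F/∂x = M, ∂F/∂y = N
Solution: 3e^x·y + 4y² = C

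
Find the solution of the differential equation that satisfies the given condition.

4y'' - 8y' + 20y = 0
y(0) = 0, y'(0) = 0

General solution: y = e^x(C₁cos(2x) + C₂sin(2x))
Complex roots r = 1 ± 2i
Applying ICs: C₁ = 0, C₂ = 0
Particular solution: y = 0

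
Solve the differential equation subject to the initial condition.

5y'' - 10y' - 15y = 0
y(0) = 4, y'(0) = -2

General solution: y = C₁e^(3x) + C₂e^(-x)
Applying ICs: C₁ = 1/2, C₂ = 7/2
Particular solution: y = (1/2)e^(3x) + (7/2)e^(-x)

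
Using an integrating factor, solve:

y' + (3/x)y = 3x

Using integrating factor method:

General solution: y = (3/5)x^2 + Cx^(-3)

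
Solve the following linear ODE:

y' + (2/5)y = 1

Using integrating factor method:

General solution: y = 5/2 + Ce^(-2x/5)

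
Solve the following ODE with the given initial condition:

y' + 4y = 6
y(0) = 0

General solution: y = 3/2 + Ce^(-4x)
Applying y(0) = 0: C = 0 - 3/2 = -3/2
Particular solution: y = 3/2 - (3/2)e^(-4x)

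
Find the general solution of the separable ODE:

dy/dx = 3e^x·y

Separating variables and integrating:
ln|y| = 3e^x + C

General solution: y = Ce^(3e^x)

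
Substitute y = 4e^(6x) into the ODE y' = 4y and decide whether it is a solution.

Verification:
y = 4e^(6x)
y' = 24e^(6x)
But 4y = 16e^(6x)
y' ≠ 4y — the derivative does not match

No, it is not a solution.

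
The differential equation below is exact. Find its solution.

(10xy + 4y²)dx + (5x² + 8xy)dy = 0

Verify exactness: ∂M/∂y = ∂N/∂x ✓
Find F(x,y) such that ∂F/∂x = M, ∂F/∂y = N
Solution: 5x²y + 4xy² = C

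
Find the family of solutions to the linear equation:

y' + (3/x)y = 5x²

Using integrating factor method:

General solution: y = (5/6)x^3 + Cx^(-3)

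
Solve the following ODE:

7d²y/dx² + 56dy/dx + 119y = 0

Characteristic equation: 7r² + 56r + 119 = 0
Divide by 7: r² + 8r + 17 = 0
Roots: r = -4 ± i (complex conjugates)
General solution: y = e^(-4x)(C₁cos(x) + C₂sin(x))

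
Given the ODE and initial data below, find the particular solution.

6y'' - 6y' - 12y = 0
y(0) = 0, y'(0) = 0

General solution: y = C₁e^(2x) + C₂e^(-x)
Applying ICs: C₁ = 0, C₂ = 0
Particular solution: y = 0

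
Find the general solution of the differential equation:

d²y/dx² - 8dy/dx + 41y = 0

Characteristic equation: r² - 8r + 41 = 0
Roots: r = 4 ± 5i (complex conjugates)
General solution: y = e^(4x)(C₁cos(5x) + C₂sin(5x))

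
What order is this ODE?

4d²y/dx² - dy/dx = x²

The order is 2 (highest derivative is of order 2).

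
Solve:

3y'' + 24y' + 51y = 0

Characteristic equation: 3r² + 24r + 51 = 0
Divide by 3: r² + 8r + 17 = 0
Roots: r = -4 ± i (complex conjugates)
General solution: y = e^(-4x)(C₁cos(x) + C₂sin(x))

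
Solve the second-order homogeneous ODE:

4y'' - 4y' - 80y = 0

Characteristic equation: 4r² - 4r - 80 = 0
Divide by 4: r² - r - 20 = 0
Roots: r = 5, -4 (distinct real)
General solution: y = C₁e^(5x) + C₂e^(-4x)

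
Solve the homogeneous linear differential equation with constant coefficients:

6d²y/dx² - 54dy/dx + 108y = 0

Characteristic equation: 6r² - 54r + 108 = 0
Divide by 6: r² - 9r + 18 = 0
Roots: r = 6, 3 (distinct real)
General solution: y = C₁e^(6x) + C₂e^(3x)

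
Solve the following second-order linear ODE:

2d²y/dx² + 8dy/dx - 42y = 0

Characteristic equation: 2r² + 8r - 42 = 0
Divide by 2: r² + 4r - 21 = 0
Roots: r = 3, -7 (distinct real)
General solution: y = C₁e^(3x) + C₂e^(-7x)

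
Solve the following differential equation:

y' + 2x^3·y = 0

Using integrating factor method:

General solution: y = Ce^(-x^4/2)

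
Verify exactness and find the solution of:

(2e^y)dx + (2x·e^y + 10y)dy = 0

Verify exactness: ∂M/∂y = ∂N/∂x ✓
Find F(x,y) such that ∂F/∂x = M, ∂F/∂y = N
Solution: 2x·e^y + 5y² = C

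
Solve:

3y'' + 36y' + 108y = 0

Characteristic equation: 3r² + 36r + 108 = 0
Divide by 3: r² + 12r + 36 = 0
Factored: (r + 6)² = 0
Repeated root: r = -6
General solution: y = (C₁ + C₂x)e^(-6x)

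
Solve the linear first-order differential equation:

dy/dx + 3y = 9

Using integrating factor method:

General solution: y = 3 + Ce^(-3x)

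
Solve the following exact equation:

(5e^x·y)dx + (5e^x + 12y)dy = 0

Verify exactness: ∂M/∂y = ∂N/∂x ✓
Find F(x,y) such that ∂F/∂x = M, ∂F/∂y = N
Solution: 5e^x·y + 6y² = C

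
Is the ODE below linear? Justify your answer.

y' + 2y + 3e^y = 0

No. Nonlinear (e^y is nonlinear in y)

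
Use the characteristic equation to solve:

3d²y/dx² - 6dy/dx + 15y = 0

Characteristic equation: 3r² - 6r + 15 = 0
Divide by 3: r² - 2r + 5 = 0
Roots: r = 1 ± 2i (complex conjugates)
General solution: y = e^x(C₁cos(2x) + C₂sin(2x))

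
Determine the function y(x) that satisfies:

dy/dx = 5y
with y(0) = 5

General solution: y = Ce^(5x)
Applying IC y(0) = 5:
Particular solution: y = 5e^(5x)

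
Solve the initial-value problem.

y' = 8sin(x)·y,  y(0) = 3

General solution: y = Ce^(-8cos(x))
Applying IC y(0) = 3:
Particular solution: y = 3e^(8(1-cos(x)))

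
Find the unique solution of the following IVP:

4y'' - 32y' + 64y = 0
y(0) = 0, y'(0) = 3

General solution: y = (C₁ + C₂x)e^(4x)
Repeated root r = 4
Applying ICs: C₁ = 0, C₂ = 3
Particular solution: y = 3xe^(4x)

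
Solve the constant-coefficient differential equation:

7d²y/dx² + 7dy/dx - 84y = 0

Characteristic equation: 7r² + 7r - 84 = 0
Divide by 7: r² + r - 12 = 0
Roots: r = 3, -4 (distinct real)
General solution: y = C₁e^(3x) + C₂e^(-4x)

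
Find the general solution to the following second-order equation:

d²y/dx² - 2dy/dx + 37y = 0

Characteristic equation: r² - 2r + 37 = 0
Roots: r = 1 ± 6i (complex conjugates)
General solution: y = e^x(C₁cos(6x) + C₂sin(6x))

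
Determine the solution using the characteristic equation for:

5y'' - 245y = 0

Characteristic equation: 5r² - 245 = 0
Divide by 5: r² - 49 = 0
Roots: r = 7, -7 (distinct real)
General solution: y = C₁e^(7x) + C₂e^(-7x)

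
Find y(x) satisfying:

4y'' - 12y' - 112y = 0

Characteristic equation: 4r² - 12r - 112 = 0
Divide by 4: r² - 3r - 28 = 0
Roots: r = 7, -4 (distinct real)
General solution: y = C₁e^(7x) + C₂e^(-4x)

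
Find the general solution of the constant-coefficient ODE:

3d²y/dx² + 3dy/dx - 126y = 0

Characteristic equation: 3r² + 3r - 126 = 0
Divide by 3: r² + r - 42 = 0
Roots: r = 6, -7 (distinct real)
General solution: y = C₁e^(6x) + C₂e^(-7x)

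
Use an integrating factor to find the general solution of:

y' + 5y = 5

Using integrating factor method:

General solution: y = 1 + Ce^(-5x)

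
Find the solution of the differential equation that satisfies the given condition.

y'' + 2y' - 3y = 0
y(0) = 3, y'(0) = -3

General solution: y = C₁e^x + C₂e^(-3x)
Applying ICs: C₁ = 3/2, C₂ = 3/2
Particular solution: y = (3/2)e^x + (3/2)e^(-3x)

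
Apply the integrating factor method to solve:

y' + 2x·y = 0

Using integrating factor method:

General solution: y = Ce^(-x^2)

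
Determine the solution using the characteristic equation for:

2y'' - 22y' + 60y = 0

Characteristic equation: 2r² - 22r + 60 = 0
Divide by 2: r² - 11r + 30 = 0
Roots: r = 6, 5 (distinct real)
General solution: y = C₁e^(6x) + C₂e^(5x)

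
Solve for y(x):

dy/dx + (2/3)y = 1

Using integrating factor method:

General solution: y = 3/2 + Ce^(-2x/3)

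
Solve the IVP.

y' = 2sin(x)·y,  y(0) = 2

General solution: y = Ce^(-2cos(x))
Applying IC y(0) = 2:
Particular solution: y = 2e^(2(1-cos(x)))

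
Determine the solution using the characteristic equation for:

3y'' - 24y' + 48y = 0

Characteristic equation: 3r² - 24r + 48 = 0
Divide by 3: r² - 8r + 16 = 0
Factored: (r - 4)² = 0
Repeated root: r = 4
General solution: y = (C₁ + C₂x)e^(4x)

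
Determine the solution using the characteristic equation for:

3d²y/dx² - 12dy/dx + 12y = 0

Characteristic equation: 3r² - 12r + 12 = 0
Divide by 3: r² - 4r + 4 = 0
Factored: (r - 2)² = 0
Repeated root: r = 2
General solution: y = (C₁ + C₂x)e^(2x)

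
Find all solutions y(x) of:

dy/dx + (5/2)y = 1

Using integrating factor method:

General solution: y = 2/5 + Ce^(-5x/2)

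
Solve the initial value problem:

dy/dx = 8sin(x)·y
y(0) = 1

General solution: y = Ce^(-8cos(x))
Applying IC y(0) = 1:
Particular solution: y = e^(8(1-cos(x)))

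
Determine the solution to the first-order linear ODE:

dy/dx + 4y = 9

Using integrating factor method:

General solution: y = 9/4 + Ce^(-4x)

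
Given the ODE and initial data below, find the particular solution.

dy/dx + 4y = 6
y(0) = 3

General solution: y = 3/2 + Ce^(-4x)
Applying y(0) = 3: C = 3 - 3/2 = 3/2
Particular solution: y = 3/2 + (3/2)e^(-4x)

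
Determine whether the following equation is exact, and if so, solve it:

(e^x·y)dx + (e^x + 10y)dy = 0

Verify exactness: ∂M/∂y = ∂N/∂x ✓
Find F(x,y) such that ∂F/∂x = M, ∂F/∂y = N
Solution: e^x·y + 5y² = C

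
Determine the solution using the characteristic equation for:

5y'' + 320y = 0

Characteristic equation: 5r² + 320 = 0
Divide by 5: r² + 64 = 0
Roots: r = ±8i (complex conjugates)
General solution: y = C₁cos(8x) + C₂sin(8x)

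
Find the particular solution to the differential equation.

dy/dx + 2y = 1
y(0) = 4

General solution: y = 1/2 + Ce^(-2x)
Applying y(0) = 4: C = 4 - 1/2 = 7/2
Particular solution: y = 1/2 + (7/2)e^(-2x)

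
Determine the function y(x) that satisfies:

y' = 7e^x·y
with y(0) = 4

General solution: y = Ce^(7e^x)
Applying IC y(0) = 4:
Particular solution: y = 4e^(7(e^x - 1))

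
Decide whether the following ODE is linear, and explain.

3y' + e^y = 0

Nonlinear (e^y is nonlinear in y)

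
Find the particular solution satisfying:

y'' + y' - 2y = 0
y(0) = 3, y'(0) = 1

General solution: y = C₁e^x + C₂e^(-2x)
Applying ICs: C₁ = 7/3, C₂ = 2/3
Particular solution: y = (7/3)e^x + (2/3)e^(-2x)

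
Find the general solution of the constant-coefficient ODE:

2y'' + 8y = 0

Characteristic equation: 2r² + 8 = 0
Divide by 2: r² + 4 = 0
Roots: r = ±2i (complex conjugates)
General solution: y = C₁cos(2x) + C₂sin(2x)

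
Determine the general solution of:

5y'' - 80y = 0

Characteristic equation: 5r² - 80 = 0
Divide by 5: r² - 16 = 0
Roots: r = 4, -4 (distinct real)
General solution: y = C₁e^(4x) + C₂e^(-4x)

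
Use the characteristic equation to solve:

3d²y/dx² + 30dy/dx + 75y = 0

Characteristic equation: 3r² + 30r + 75 = 0
Divide by 3: r² + 10r + 25 = 0
Factored: (r + 5)² = 0
Repeated root: r = -5
General solution: y = (C₁ + C₂x)e^(-5x)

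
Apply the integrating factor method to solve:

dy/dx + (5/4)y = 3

Using integrating factor method:

General solution: y = 12/5 + Ce^(-5x/4)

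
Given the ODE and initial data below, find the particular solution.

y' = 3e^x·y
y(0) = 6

General solution: y = Ce^(3e^x)
Applying IC y(0) = 6:
Particular solution: y = 6e^(3(e^x - 1))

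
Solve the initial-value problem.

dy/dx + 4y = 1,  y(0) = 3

General solution: y = 1/4 + Ce^(-4x)
Applying y(0) = 3: C = 3 - 1/4 = 11/4
Particular solution: y = 1/4 + (11/4)e^(-4x)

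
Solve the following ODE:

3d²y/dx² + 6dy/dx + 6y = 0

Characteristic equation: 3r² + 6r + 6 = 0
Divide by 3: r² + 2r + 2 = 0
Roots: r = -1 ± i (complex conjugates)
General solution: y = e^(-x)(C₁cos(x) + C₂sin(x))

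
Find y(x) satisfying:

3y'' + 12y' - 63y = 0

Characteristic equation: 3r² + 12r - 63 = 0
Divide by 3: r² + 4r - 21 = 0
Roots: r = 3, -7 (distinct real)
General solution: y = C₁e^(3x) + C₂e^(-7x)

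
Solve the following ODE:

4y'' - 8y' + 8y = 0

Characteristic equation: 4r² - 8r + 8 = 0
Divide by 4: r² - 2r + 2 = 0
Roots: r = 1 ± i (complex conjugates)
General solution: y = e^x(C₁cos(x) + C₂sin(x))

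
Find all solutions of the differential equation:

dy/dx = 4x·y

Separating variables and integrating:
ln|y| = 2x^2 + C

General solution: y = Ce^(2x^2)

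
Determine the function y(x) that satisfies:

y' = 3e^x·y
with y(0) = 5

General solution: y = Ce^(3e^x)
Applying IC y(0) = 5:
Particular solution: y = 5e^(3(e^x - 1))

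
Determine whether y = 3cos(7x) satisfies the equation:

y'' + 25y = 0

Verification:
y'' = -147cos(7x)
y'' + 25y ≠ 0 (frequency mismatch: got 49 instead of 25)

No, it is not a solution.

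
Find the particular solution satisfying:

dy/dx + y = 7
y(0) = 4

General solution: y = 7 + Ce^(-x)
Applying y(0) = 4: C = 4 - 7 = -3
Particular solution: y = 7 - 3e^(-x)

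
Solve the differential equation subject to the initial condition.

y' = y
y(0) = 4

General solution: y = Ce^x
Applying IC y(0) = 4:
Particular solution: y = 4e^x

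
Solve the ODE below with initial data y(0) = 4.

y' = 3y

General solution: y = Ce^(3x)
Applying IC y(0) = 4:
Particular solution: y = 4e^(3x)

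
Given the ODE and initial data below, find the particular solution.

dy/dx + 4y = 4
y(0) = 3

General solution: y = 1 + Ce^(-4x)
Applying y(0) = 3: C = 3 - 1 = 2
Particular solution: y = 1 + 2e^(-4x)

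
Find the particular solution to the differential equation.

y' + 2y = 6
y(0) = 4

General solution: y = 3 + Ce^(-2x)
Applying y(0) = 4: C = 4 - 3 = 1
Particular solution: y = 3 + e^(-2x)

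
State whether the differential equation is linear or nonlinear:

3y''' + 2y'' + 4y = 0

Linear (y and its derivatives appear to the first power only, no products of y terms)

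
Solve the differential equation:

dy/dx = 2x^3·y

Separating variables and integrating:
ln|y| = x^4/2 + C

General solution: y = Ce^(x^4/2)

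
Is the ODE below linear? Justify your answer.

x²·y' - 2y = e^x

Yes. Linear (y and its derivatives appear to the first power only, no products of y terms)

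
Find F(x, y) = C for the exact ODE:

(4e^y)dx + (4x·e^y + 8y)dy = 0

Verify exactness: ∂M/∂y = ∂N/∂x ✓
Find F(x,y) such that ∂F/∂x = M, ∂F/∂y = N
Solution: 4x·e^y + 4y² = C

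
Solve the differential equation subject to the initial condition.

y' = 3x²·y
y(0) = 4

General solution: y = Ce^(x³)
Applying IC y(0) = 4:
Particular solution: y = 4e^(x³)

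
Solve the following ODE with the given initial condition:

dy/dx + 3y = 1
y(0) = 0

General solution: y = 1/3 + Ce^(-3x)
Applying y(0) = 0: C = 0 - 1/3 = -1/3
Particular solution: y = 1/3 - (1/3)e^(-3x)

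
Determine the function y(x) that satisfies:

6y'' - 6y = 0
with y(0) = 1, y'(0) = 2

General solution: y = C₁e^x + C₂e^(-x)
Applying ICs: C₁ = 3/2, C₂ = -1/2
Particular solution: y = (3/2)e^x - (1/2)e^(-x)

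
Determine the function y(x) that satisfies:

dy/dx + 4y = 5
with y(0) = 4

General solution: y = 5/4 + Ce^(-4x)
Applying y(0) = 4: C = 4 - 5/4 = 11/4
Particular solution: y = 5/4 + (11/4)e^(-4x)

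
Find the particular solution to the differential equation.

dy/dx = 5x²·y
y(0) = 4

General solution: y = Ce^(5x³/3)
Applying IC y(0) = 4:
Particular solution: y = 4e^(5x³/3)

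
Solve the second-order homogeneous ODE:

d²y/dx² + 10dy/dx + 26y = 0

Characteristic equation: r² + 10r + 26 = 0
Roots: r = -5 ± i (complex conjugates)
General solution: y = e^(-5x)(C₁cos(x) + C₂sin(x))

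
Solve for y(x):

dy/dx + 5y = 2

Using integrating factor method:

General solution: y = 2/5 + Ce^(-5x)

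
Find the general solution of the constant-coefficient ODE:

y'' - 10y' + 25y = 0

Characteristic equation: r² - 10r + 25 = 0
Factored: (r - 5)² = 0
Repeated root: r = 5
General solution: y = (C₁ + C₂x)e^(5x)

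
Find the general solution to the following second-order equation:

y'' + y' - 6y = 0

Characteristic equation: r² + r - 6 = 0
Roots: r = 2, -3 (distinct real)
General solution: y = C₁e^(2x) + C₂e^(-3x)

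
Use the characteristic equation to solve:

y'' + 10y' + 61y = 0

Characteristic equation: r² + 10r + 61 = 0
Roots: r = -5 ± 6i (complex conjugates)
General solution: y = e^(-5x)(C₁cos(6x) + C₂sin(6x))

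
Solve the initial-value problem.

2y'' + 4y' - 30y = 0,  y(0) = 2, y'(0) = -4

General solution: y = C₁e^(3x) + C₂e^(-5x)
Applying ICs: C₁ = 3/4, C₂ = 5/4
Particular solution: y = (3/4)e^(3x) + (5/4)e^(-5x)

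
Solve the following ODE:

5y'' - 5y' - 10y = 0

Characteristic equation: 5r² - 5r - 10 = 0
Divide by 5: r² - r - 2 = 0
Roots: r = 2, -1 (distinct real)
General solution: y = C₁e^(2x) + C₂e^(-x)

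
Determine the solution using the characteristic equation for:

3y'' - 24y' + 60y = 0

Characteristic equation: 3r² - 24r + 60 = 0
Divide by 3: r² - 8r + 20 = 0
Roots: r = 4 ± 2i (complex conjugates)
General solution: y = e^(4x)(C₁cos(2x) + C₂sin(2x))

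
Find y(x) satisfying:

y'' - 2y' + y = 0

Characteristic equation: r² - 2r + 1 = 0
Factored: (r - 1)² = 0
Repeated root: r = 1
General solution: y = (C₁ + C₂x)e^x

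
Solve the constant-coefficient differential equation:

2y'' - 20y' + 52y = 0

Characteristic equation: 2r² - 20r + 52 = 0
Divide by 2: r² - 10r + 26 = 0
Roots: r = 5 ± i (complex conjugates)
General solution: y = e^(5x)(C₁cos(x) + C₂sin(x))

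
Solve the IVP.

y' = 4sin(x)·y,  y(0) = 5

General solution: y = Ce^(-4cos(x))
Applying IC y(0) = 5:
Particular solution: y = 5e^(4(1-cos(x)))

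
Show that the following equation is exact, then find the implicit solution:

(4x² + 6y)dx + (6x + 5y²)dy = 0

Verify exactness: ∂M/∂y = ∂N/∂x ✓
Find F(x,y) such that ∂F/∂x = M, ∂F/∂y = N
Solution: 4x³/3 + 6xy + 5y³/3 = C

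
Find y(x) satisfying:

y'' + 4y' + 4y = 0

Characteristic equation: r² + 4r + 4 = 0
Factored: (r + 2)² = 0
Repeated root: r = -2
General solution: y = (C₁ + C₂x)e^(-2x)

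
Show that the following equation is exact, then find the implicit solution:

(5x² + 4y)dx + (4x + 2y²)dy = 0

Verify exactness: ∂M/∂y = ∂N/∂x ✓
Find F(x,y) such that ∂F/∂x = M, ∂F/∂y = N
Solution: 5x³/3 + 4xy + 2y³/3 = C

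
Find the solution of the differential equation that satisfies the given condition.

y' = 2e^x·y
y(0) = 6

General solution: y = Ce^(2e^x)
Applying IC y(0) = 6:
Particular solution: y = 6e^(2(e^x - 1))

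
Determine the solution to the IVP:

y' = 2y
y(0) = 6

General solution: y = Ce^(2x)
Applying IC y(0) = 6:
Particular solution: y = 6e^(2x)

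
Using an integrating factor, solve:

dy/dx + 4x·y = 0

Using integrating factor method:

General solution: y = Ce^(-2x^2)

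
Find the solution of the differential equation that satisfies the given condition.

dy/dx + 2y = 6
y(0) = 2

General solution: y = 3 + Ce^(-2x)
Applying y(0) = 2: C = 2 - 3 = -1
Particular solution: y = 3 - e^(-2x)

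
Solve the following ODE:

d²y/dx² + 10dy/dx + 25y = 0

Characteristic equation: r² + 10r + 25 = 0
Factored: (r + 5)² = 0
Repeated root: r = -5
General solution: y = (C₁ + C₂x)e^(-5x)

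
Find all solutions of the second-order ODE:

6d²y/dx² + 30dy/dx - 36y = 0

Characteristic equation: 6r² + 30r - 36 = 0
Divide by 6: r² + 5r - 6 = 0
Roots: r = 1, -6 (distinct real)
General solution: y = C₁e^x + C₂e^(-6x)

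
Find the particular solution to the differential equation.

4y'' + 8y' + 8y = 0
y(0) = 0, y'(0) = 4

General solution: y = e^(-x)(C₁cos(x) + C₂sin(x))
Complex roots r = -1 ± i
Applying ICs: C₁ = 0, C₂ = 4
Particular solution: y = e^(-x)(4sin(x))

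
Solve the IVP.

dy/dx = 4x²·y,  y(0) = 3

General solution: y = Ce^(4x³/3)
Applying IC y(0) = 3:
Particular solution: y = 3e^(4x³/3)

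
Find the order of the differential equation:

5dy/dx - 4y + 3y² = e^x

The order is 1 (highest derivative is of order 1).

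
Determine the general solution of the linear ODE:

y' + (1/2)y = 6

Using integrating factor method:

General solution: y = 12 + Ce^(-x/2)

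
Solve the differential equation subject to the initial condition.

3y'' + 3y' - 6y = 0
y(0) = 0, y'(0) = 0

General solution: y = C₁e^x + C₂e^(-2x)
Applying ICs: C₁ = 0, C₂ = 0
Particular solution: y = 0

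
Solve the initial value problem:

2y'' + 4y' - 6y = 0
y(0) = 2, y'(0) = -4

General solution: y = C₁e^x + C₂e^(-3x)
Applying ICs: C₁ = 1/2, C₂ = 3/2
Particular solution: y = (1/2)e^x + (3/2)e^(-3x)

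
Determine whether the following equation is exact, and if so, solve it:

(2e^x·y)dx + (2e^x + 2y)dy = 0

Verify exactness: ∂M/∂y = ∂N/∂x ✓
Find F(x,y) such that ∂F/∂x = M, ∂F/∂y = N
Solution: 2e^x·y + y² = C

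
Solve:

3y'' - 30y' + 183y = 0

Characteristic equation: 3r² - 30r + 183 = 0
Divide by 3: r² - 10r + 61 = 0
Roots: r = 5 ± 6i (complex conjugates)
General solution: y = e^(5x)(C₁cos(6x) + C₂sin(6x))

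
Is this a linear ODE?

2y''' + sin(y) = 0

No. Nonlinear (sin(y) is nonlinear in y)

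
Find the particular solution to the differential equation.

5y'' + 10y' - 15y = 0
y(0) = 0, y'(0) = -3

General solution: y = C₁e^x + C₂e^(-3x)
Applying ICs: C₁ = -3/4, C₂ = 3/4
Particular solution: y = -(3/4)e^x + (3/4)e^(-3x)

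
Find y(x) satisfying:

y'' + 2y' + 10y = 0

Characteristic equation: r² + 2r + 10 = 0
Roots: r = -1 ± 3i (complex conjugates)
General solution: y = e^(-x)(C₁cos(3x) + C₂sin(3x))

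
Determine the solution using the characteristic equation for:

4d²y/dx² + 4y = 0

Characteristic equation: 4r² + 4 = 0
Divide by 4: r² + 1 = 0
Roots: r = ±i (complex conjugates)
General solution: y = C₁cos(x) + C₂sin(x)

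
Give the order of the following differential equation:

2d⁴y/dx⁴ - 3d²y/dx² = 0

The order is 4 (highest derivative is of order 4).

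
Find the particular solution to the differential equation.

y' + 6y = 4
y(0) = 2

General solution: y = 2/3 + Ce^(-6x)
Applying y(0) = 2: C = 2 - 2/3 = 4/3
Particular solution: y = 2/3 + (4/3)e^(-6x)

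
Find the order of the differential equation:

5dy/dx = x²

The order is 1 (highest derivative is of order 1).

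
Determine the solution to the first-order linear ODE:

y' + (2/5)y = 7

Using integrating factor method:

General solution: y = 35/2 + Ce^(-2x/5)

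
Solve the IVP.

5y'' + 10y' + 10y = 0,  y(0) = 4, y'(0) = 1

General solution: y = e^(-x)(C₁cos(x) + C₂sin(x))
Complex roots r = -1 ± i
Applying ICs: C₁ = 4, C₂ = 5
Particular solution: y = e^(-x)(4cos(x) + 5sin(x))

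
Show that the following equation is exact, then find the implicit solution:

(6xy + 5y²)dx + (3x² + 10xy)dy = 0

Verify exactness: ∂M/∂y = ∂N/∂x ✓
Find F(x,y) such that ∂F/∂x = M, ∂F/∂y = N
Solution: 3x²y + 5xy² = C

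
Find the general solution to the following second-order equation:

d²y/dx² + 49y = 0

Characteristic equation: r² + 49 = 0
Roots: r = ±7i (complex conjugates)
General solution: y = C₁cos(7x) + C₂sin(7x)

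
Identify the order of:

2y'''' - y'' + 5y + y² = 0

The order is 4 (highest derivative is of order 4).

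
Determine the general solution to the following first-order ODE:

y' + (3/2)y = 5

Using integrating factor method:

General solution: y = 10/3 + Ce^(-3x/2)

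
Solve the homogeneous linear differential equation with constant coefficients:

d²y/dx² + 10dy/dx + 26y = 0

Characteristic equation: r² + 10r + 26 = 0
Roots: r = -5 ± i (complex conjugates)
General solution: y = e^(-5x)(C₁cos(x) + C₂sin(x))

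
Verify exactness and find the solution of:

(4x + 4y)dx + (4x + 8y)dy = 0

Verify exactness: ∂M/∂y = ∂N/∂x ✓
Find F(x,y) such that ∂F/∂x = M, ∂F/∂y = N
Solution: 2x² + 4xy + 4y² = C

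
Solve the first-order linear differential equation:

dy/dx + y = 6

Using integrating factor method:

General solution: y = 6 + Ce^(-x)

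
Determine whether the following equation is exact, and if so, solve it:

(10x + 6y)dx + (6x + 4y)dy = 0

Verify exactness: ∂M/∂y = ∂N/∂x ✓
Find F(x,y) such that ∂F/∂x = M, ∂F/∂y = N
Solution: 5x² + 6xy + 2y² = C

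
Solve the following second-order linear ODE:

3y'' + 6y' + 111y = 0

Characteristic equation: 3r² + 6r + 111 = 0
Divide by 3: r² + 2r + 37 = 0
Roots: r = -1 ± 6i (complex conjugates)
General solution: y = e^(-x)(C₁cos(6x) + C₂sin(6x))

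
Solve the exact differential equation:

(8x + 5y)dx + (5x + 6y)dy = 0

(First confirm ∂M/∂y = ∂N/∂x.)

Verify exactness: ∂M/∂y = ∂N/∂x ✓
Find F(x,y) such that ∂F/∂x = M, ∂F/∂y = N
Solution: 4x² + 5xy + 3y² = C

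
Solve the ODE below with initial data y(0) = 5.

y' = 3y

General solution: y = Ce^(3x)
Applying IC y(0) = 5:
Particular solution: y = 5e^(3x)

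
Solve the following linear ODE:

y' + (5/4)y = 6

Using integrating factor method:

General solution: y = 24/5 + Ce^(-5x/4)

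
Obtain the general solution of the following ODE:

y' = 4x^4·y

Separating variables and integrating:
ln|y| = 4x^5/5 + C

General solution: y = Ce^(4x^5/5)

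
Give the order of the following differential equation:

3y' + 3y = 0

The order is 1 (highest derivative is of order 1).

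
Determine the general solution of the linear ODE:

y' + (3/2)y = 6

Using integrating factor method:

General solution: y = 4 + Ce^(-3x/2)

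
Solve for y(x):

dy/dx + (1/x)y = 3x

Using integrating factor method:

General solution: y = x^2 + C/x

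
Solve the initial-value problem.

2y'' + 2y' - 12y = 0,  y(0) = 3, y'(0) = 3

General solution: y = C₁e^(2x) + C₂e^(-3x)
Applying ICs: C₁ = 12/5, C₂ = 3/5
Particular solution: y = (12/5)e^(2x) + (3/5)e^(-3x)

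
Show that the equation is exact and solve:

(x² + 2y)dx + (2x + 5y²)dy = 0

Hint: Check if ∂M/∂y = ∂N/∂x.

Verify exactness: ∂M/∂y = ∂N/∂x ✓
Find F(x,y) such that ∂F/∂x = M, ∂F/∂y = N
Solution: x³/3 + 2xy + 5y³/3 = C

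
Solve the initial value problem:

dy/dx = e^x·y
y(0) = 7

General solution: y = Ce^(e^x)
Applying IC y(0) = 7:
Particular solution: y = 7e^(e^x - 1)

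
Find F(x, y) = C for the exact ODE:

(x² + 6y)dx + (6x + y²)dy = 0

Verify exactness: ∂M/∂y = ∂N/∂x ✓
Find F(x,y) such that ∂F/∂x = M, ∂F/∂y = N
Solution: x³/3 + 6xy + y³/3 = C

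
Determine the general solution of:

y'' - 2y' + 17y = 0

Characteristic equation: r² - 2r + 17 = 0
Roots: r = 1 ± 4i (complex conjugates)
General solution: y = e^x(C₁cos(4x) + C₂sin(4x))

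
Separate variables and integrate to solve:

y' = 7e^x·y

Separating variables and integrating:
ln|y| = 7e^x + C

General solution: y = Ce^(7e^x)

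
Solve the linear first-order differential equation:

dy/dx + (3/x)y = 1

Using integrating factor method:

General solution: y = (1/4)x + Cx^(-3)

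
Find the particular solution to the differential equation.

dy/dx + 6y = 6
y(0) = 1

General solution: y = 1 + Ce^(-6x)
Applying y(0) = 1: C = 1 - 1 = 0
Particular solution: y = 1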